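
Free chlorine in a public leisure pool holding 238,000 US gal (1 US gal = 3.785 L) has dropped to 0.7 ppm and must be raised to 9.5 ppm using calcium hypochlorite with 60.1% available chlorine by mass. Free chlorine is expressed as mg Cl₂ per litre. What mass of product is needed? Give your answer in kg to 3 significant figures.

Volume: 238,000 US gal × 3.785 L/gal = 900,830 L.
Chlorine deficit: 9.5 − 0.7 = 8.8 ppm = 8.8 mg/L as Cl₂.
Cl₂ equivalent needed: 8.8 mg/L × 900,830 L = 7,927,000 mg = 7927 g.
Product at 60.1% available chlorine: 7927 / 0.601 = 13,190 g.

13.2 kg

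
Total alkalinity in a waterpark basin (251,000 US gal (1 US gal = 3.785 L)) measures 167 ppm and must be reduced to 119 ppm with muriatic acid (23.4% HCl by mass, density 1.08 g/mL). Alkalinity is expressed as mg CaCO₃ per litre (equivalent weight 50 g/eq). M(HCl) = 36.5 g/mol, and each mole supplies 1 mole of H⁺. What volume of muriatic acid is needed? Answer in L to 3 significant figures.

132 L

Volume: 251,000 US gal × 3.785 L/gal = 950,035 L.
Alkalinity to neutralize: (167 − 119) = 48 mg/L as CaCO₃ × 950,035 L = 45,600 g as CaCO₃.
Equivalents of H⁺ required: 45,600 ÷ 50 g/eq = 912 eq = 912 mol HCl.
Mass of HCl: 912 × 36.5 = 33,290 g.
Mass of 23.4% solution: 33,290 / 0.234 = 142,300 g.
Volume: 142,300 g ÷ 1.08 g/mL = 131,700 mL.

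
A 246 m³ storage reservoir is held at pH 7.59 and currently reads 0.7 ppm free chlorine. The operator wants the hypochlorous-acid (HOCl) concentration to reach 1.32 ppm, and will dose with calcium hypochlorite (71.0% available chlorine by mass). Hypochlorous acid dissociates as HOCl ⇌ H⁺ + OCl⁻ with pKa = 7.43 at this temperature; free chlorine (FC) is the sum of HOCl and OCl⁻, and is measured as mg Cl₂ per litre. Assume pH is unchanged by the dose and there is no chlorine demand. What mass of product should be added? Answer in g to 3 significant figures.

Volume: 246 m³ = 246,000 L.
[OCl⁻]/[HOCl] = 10^(pH − pKa) = 10^(7.59 − 7.43) = 1.445; fraction as HOCl = 1/(1 + 1.445) = 0.4089.
Free chlorine required for 1.32 ppm HOCl: 1.32 / 0.4089 = 3.228 ppm.
FC to add: 3.228 − 0.7 = 2.528 mg/L as Cl₂.
Cl₂ equivalent: 2.528 mg/L × 246,000 L = 621.9 g.
Product at 71.0% available Cl: 621.9 / 0.71 = 875.9 g.

876 g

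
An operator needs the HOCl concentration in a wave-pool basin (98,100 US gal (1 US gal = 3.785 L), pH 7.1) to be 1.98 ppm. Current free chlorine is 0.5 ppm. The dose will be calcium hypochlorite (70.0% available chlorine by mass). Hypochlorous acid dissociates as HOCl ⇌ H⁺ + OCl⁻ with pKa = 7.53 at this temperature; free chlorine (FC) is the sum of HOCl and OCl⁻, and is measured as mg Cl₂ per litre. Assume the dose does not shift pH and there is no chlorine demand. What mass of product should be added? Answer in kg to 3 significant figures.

Volume: 98,100 US gal × 3.785 L/gal = 371,308 L.
[OCl⁻]/[HOCl] = 10^(pH − pKa) = 10^(7.1 − 7.53) = 0.3715; fraction as HOCl = 1/(1 + 0.3715) = 0.7291.
Free chlorine required for 1.98 ppm HOCl: 1.98 / 0.7291 = 2.716 ppm.
FC to add: 2.716 − 0.5 = 2.216 mg/L as Cl₂.
Cl₂ equivalent: 2.216 mg/L × 371,308 L = 822.7 g.
Product at 70.0% available Cl: 822.7 / 0.7 = 1175 g.

1.18 kg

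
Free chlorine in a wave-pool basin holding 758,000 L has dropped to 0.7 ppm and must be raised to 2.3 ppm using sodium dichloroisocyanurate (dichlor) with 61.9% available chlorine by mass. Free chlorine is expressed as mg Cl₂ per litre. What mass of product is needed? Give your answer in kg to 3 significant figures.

Chlorine deficit: 2.3 − 0.7 = 1.6 ppm = 1.6 mg/L as Cl₂.
Cl₂ equivalent needed: 1.6 mg/L × 758,000 L = 1,213,000 mg = 1213 g.
Product at 61.9% available chlorine: 1213 / 0.619 = 1959 g.

1.96 kg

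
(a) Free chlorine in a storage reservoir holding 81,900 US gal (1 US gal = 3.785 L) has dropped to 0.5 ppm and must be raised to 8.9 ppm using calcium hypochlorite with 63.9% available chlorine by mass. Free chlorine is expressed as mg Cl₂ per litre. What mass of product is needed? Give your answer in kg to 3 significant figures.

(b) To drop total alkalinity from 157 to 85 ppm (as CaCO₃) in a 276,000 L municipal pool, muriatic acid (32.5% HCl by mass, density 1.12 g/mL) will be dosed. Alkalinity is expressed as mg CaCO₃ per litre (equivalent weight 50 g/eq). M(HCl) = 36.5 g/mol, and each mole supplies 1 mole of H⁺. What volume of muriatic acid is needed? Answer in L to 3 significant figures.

(a) 4.08 kg; (b) 39.9 L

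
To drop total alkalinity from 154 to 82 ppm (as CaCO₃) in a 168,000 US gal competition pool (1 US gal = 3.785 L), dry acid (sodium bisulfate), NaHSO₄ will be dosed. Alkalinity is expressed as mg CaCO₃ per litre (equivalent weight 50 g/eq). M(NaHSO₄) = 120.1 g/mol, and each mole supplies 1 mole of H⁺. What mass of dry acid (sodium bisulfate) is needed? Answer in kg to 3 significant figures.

110 kg

Volume: 168,000 US gal × 3.785 L/gal = 635,880 L.
Alkalinity to neutralize: (154 − 82) = 72 mg/L as CaCO₃ × 635,880 L = 45,780 g as CaCO₃.
Equivalents of H⁺ required: 45,780 ÷ 50 g/eq = 915.7 eq = 915.7 mol NaHSO₄.
Mass of NaHSO₄: 915.7 × 120.1 = 110,000 g.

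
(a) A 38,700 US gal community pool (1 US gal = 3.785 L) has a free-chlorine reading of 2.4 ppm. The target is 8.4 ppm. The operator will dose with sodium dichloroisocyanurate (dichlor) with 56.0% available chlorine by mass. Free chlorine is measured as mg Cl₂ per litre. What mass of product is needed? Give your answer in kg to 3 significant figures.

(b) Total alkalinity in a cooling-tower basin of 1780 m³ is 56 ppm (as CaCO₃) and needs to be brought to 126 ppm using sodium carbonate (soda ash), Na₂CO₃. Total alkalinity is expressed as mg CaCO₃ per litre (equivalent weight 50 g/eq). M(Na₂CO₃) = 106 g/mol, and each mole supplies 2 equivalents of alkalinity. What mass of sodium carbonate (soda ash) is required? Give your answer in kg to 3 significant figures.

(a) 1.57 kg; (b) 132 kg

(a) Volume: 38,700 US gal × 3.785 L/gal = 146,480 L.
(a) Chlorine deficit: 8.4 − 2.4 = 6 ppm = 6 mg/L as Cl₂.
(a) Cl₂ equivalent needed: 6 mg/L × 146,480 L = 878,900 mg = 878.9 g.
(a) Product at 56.0% available chlorine: 878.9 / 0.56 = 1569 g.

(b) Volume: 1780 m³ = 1,780,000 L.
(b) Alkalinity to add: (126 − 56) = 70 mg/L as CaCO₃ × 1,780,000 L = 124,600 g as CaCO₃.
(b) Equivalents: 124,600 g ÷ 50 g/eq = 2492 eq.
(b) Each mole of Na₂CO₃ supplies 2 eq, so 2492 / 2 = 1246 mol.
(b) Mass: 1246 mol × 106 g/mol = 132,100 g.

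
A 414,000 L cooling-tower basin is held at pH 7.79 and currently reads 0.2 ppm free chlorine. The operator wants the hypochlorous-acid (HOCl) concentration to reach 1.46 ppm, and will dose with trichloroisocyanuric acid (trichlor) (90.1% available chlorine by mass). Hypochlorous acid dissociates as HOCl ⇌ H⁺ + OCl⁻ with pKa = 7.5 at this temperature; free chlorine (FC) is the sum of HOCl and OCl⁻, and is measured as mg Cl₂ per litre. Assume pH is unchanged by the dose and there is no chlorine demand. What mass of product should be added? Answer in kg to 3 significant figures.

[OCl⁻]/[HOCl] = 10^(pH − pKa) = 10^(7.79 − 7.5) = 1.95; fraction as HOCl = 1/(1 + 1.95) = 0.339.
Free chlorine required for 1.46 ppm HOCl: 1.46 / 0.339 = 4.307 ppm.
FC to add: 4.307 − 0.2 = 4.107 mg/L as Cl₂.
Cl₂ equivalent: 4.107 mg/L × 414,000 L = 1700 g.
Product at 90.1% available Cl: 1700 / 0.901 = 1887 g.

1.89 kg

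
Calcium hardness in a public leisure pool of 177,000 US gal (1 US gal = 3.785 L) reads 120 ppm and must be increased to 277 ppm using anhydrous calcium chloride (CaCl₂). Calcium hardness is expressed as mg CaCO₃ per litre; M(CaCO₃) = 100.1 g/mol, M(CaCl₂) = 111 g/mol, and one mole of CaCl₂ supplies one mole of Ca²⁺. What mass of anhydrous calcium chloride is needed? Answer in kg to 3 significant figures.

117 kg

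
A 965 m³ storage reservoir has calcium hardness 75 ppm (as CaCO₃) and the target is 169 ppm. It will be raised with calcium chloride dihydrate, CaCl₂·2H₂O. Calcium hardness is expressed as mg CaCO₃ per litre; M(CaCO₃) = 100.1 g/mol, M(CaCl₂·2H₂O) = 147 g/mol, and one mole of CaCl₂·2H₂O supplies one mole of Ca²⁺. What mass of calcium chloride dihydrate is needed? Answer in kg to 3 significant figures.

133 kg

Volume: 965 m³ = 965,000 L.
Hardness to add: (169 − 75) = 94 mg/L as CaCO₃ × 965,000 L = 90,710 g as CaCO₃.
Moles of Ca²⁺ (1 mol Ca²⁺ ≡ 1 mol CaCO₃): 90,710 / 100.1 g/mol = 906.2 mol.
Mass of CaCl₂·2H₂O: 906.2 × 147 = 133,200 g.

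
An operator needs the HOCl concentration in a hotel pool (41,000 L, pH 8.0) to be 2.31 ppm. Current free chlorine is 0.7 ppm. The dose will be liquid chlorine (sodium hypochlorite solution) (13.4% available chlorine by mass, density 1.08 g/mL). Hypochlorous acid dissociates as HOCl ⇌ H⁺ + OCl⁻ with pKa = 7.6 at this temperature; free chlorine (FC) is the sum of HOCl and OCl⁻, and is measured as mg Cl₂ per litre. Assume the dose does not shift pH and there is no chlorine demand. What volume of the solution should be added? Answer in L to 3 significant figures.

[OCl⁻]/[HOCl] = 10^(pH − pKa) = 10^(8.0 − 7.6) = 2.512; fraction as HOCl = 1/(1 + 2.512) = 0.2847.
Free chlorine required for 2.31 ppm HOCl: 2.31 / 0.2847 = 8.112 ppm.
FC to add: 8.112 − 0.7 = 7.412 mg/L as Cl₂.
Cl₂ equivalent: 7.412 mg/L × 41,000 L = 303.9 g.
Product at 13.4% available Cl: 303.9 / 0.134 = 2268 g.
Volume: 2268 g ÷ 1.08 g/mL = 2100 mL.

2.10 L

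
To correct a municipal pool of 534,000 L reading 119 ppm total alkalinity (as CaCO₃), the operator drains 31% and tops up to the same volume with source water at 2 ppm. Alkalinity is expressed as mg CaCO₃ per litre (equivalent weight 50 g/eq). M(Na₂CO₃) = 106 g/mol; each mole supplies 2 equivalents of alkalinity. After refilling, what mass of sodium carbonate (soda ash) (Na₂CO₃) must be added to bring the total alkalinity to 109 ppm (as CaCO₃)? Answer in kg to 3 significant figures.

14.9 kg

After draining 31% and refilling: 119 × 0.69 + 2 × 0.31 = 82.73 ppm.
Deficit to target: 109 − 82.73 = 26.27 mg/L.
As CaCO₃: 26.27 mg/L × 534,000 L = 14,030 g; ÷ 50 g/eq ÷ 2 = 140.3 mol Na₂CO₃.
Mass: 140.3 × 106 = 14,870 g.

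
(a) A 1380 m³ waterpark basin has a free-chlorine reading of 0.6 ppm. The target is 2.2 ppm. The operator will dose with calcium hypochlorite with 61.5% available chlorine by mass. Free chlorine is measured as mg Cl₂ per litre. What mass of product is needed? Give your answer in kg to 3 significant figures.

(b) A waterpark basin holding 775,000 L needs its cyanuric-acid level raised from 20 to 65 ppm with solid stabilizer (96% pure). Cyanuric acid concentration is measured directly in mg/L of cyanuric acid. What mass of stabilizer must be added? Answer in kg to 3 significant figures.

(a) 3.59 kg; (b) 36.3 kg

(a) Volume: 1380 m³ = 1,380,000 L.
(a) Chlorine deficit: 2.2 − 0.6 = 1.6 ppm = 1.6 mg/L as Cl₂.
(a) Cl₂ equivalent needed: 1.6 mg/L × 1,380,000 L = 2,208,000 mg = 2208 g.
(a) Product at 61.5% available chlorine: 2208 / 0.615 = 3590 g.

(b) CYA to add: (65 − 20) = 45 mg/L × 775,000 L = 34,880 g cyanuric acid.
(b) At 96% purity: 34,880 / 0.96 = 36,330 g product.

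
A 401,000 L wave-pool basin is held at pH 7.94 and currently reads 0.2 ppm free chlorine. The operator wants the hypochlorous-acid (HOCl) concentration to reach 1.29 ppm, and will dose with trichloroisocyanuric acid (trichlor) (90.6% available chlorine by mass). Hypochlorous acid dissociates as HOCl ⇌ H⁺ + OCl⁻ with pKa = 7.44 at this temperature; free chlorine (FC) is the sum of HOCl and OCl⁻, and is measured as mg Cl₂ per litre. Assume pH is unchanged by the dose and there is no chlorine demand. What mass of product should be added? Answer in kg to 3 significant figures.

2.29 kg

[OCl⁻]/[HOCl] = 10^(pH − pKa) = 10^(7.94 − 7.44) = 3.162; fraction as HOCl = 1/(1 + 3.162) = 0.2403.
Free chlorine required for 1.29 ppm HOCl: 1.29 / 0.2403 = 5.369 ppm.
FC to add: 5.369 − 0.2 = 5.169 mg/L as Cl₂.
Cl₂ equivalent: 5.169 mg/L × 401,000 L = 2073 g.
Product at 90.6% available Cl: 2073 / 0.906 = 2288 g.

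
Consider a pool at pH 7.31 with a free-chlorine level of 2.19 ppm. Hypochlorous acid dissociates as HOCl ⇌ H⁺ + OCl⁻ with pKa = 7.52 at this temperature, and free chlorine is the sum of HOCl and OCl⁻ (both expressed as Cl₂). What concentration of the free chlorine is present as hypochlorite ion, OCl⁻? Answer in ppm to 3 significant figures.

0.835 ppm

[OCl⁻]/[HOCl] = 10^(pH − pKa) = 10^(7.31 − 7.52) = 10^-0.21 = 0.6166.
Fraction as HOCl = 1 / (1 + 0.6166) = 0.6186.
OCl⁻ = (1 − 0.6186) × 2.19 ppm = 0.8353 ppm.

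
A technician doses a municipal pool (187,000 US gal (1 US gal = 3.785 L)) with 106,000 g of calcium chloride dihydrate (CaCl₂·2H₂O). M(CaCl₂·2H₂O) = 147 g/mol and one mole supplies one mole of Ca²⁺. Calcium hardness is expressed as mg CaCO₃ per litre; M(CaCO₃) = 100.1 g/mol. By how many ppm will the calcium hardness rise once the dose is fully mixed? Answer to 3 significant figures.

Volume: 187,000 US gal × 3.785 L/gal = 707,795 L.
Moles of Ca²⁺: 106,000 g ÷ 147 g/mol = 721.1 mol.
As CaCO₃: 721.1 mol × 100.1 g/mol = 72,180 g.
Rise: 72,180 g / 707,795 L × 1000 = 102 mg/L.

102 ppm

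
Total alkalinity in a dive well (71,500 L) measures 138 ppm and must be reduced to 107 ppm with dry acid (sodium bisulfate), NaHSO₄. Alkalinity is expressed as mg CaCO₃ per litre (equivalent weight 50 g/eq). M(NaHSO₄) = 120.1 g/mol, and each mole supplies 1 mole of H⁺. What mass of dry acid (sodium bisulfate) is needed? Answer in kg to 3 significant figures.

5.32 kg

Alkalinity to neutralize: (138 − 107) = 31 mg/L as CaCO₃ × 71,500 L = 2216 g as CaCO₃.
Equivalents of H⁺ required: 2216 ÷ 50 g/eq = 44.33 eq = 44.33 mol NaHSO₄.
Mass of NaHSO₄: 44.33 × 120.1 = 5324 g.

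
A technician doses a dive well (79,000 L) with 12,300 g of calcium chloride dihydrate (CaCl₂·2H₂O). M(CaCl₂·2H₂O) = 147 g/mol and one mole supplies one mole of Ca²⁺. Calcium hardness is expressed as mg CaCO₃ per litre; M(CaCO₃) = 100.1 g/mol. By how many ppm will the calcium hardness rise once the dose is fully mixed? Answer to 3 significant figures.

Moles of Ca²⁺: 12,300 g ÷ 147 g/mol = 83.67 mol.
As CaCO₃: 83.67 mol × 100.1 g/mol = 8376 g.
Rise: 8376 g / 79,000 L × 1000 = 106 mg/L.

106 ppm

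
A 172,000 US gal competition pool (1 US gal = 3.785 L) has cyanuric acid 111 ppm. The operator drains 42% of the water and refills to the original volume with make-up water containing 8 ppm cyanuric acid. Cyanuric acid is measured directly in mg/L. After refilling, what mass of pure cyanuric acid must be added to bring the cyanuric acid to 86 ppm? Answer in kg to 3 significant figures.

Volume: 172,000 US gal × 3.785 L/gal = 651,020 L.
After draining 42% and refilling: 111 × 0.58 + 8 × 0.42 = 67.74 ppm.
Deficit to target: 86 − 67.74 = 18.26 mg/L.
Mass: 18.26 mg/L × 651,020 L = 11,890 g cyanuric acid.

11.9 kg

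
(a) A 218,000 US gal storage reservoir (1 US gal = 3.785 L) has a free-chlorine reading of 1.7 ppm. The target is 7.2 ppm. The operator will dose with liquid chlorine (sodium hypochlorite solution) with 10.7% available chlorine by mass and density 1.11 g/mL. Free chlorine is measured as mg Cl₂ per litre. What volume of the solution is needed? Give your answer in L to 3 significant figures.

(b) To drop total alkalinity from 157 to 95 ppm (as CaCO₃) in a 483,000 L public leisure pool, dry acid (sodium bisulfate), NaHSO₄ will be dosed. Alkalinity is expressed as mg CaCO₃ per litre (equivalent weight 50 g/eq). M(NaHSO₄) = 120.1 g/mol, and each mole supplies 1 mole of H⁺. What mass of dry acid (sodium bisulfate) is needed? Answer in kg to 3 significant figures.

(a) Volume: 218,000 US gal × 3.785 L/gal = 825,130 L.
(a) Chlorine deficit: 7.2 − 1.7 = 5.5 ppm = 5.5 mg/L as Cl₂.
(a) Cl₂ equivalent needed: 5.5 mg/L × 825,130 L = 4,538,000 mg = 4538 g.
(a) Product at 10.7% available chlorine: 4538 / 0.107 = 42,410 g.
(a) Volume at density 1.11 g/mL: 42,410 g ÷ 1.11 g/mL = 38,210 mL.

(b) Alkalinity to neutralize: (157 − 95) = 62 mg/L as CaCO₃ × 483,000 L = 29,950 g as CaCO₃.
(b) Equivalents of H⁺ required: 29,950 ÷ 50 g/eq = 598.9 eq = 598.9 mol NaHSO₄.
(b) Mass of NaHSO₄: 598.9 × 120.1 = 71,930 g.

(a) 38.2 L; (b) 71.9 kg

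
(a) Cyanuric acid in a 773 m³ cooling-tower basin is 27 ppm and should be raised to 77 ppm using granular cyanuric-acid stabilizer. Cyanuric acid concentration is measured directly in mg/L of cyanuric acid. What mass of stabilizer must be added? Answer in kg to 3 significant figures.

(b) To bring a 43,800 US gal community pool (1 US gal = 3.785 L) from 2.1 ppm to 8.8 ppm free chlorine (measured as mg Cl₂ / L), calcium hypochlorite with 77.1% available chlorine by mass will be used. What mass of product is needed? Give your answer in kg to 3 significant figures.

(a) 38.6 kg; (b) 1.44 kg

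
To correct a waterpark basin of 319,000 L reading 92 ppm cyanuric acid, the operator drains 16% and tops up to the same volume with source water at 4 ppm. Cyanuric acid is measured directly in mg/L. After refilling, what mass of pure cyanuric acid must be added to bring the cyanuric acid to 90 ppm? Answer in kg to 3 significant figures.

After draining 16% and refilling: 92 × 0.84 + 4 × 0.16 = 77.92 ppm.
Deficit to target: 90 − 77.92 = 12.08 mg/L.
Mass: 12.08 mg/L × 319,000 L = 3854 g cyanuric acid.

3.85 kg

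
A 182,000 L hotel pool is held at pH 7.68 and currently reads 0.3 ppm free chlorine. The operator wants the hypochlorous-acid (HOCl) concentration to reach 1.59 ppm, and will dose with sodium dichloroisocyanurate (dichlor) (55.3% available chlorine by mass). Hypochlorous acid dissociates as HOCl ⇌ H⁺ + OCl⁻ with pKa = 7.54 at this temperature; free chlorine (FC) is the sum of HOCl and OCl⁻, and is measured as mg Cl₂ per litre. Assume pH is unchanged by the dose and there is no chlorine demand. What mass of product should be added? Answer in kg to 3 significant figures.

1.15 kg

[OCl⁻]/[HOCl] = 10^(pH − pKa) = 10^(7.68 − 7.54) = 1.38; fraction as HOCl = 1/(1 + 1.38) = 0.4201.
Free chlorine required for 1.59 ppm HOCl: 1.59 / 0.4201 = 3.785 ppm.
FC to add: 3.785 − 0.3 = 3.485 mg/L as Cl₂.
Cl₂ equivalent: 3.485 mg/L × 182,000 L = 634.2 g.
Product at 55.3% available Cl: 634.2 / 0.553 = 1147 g.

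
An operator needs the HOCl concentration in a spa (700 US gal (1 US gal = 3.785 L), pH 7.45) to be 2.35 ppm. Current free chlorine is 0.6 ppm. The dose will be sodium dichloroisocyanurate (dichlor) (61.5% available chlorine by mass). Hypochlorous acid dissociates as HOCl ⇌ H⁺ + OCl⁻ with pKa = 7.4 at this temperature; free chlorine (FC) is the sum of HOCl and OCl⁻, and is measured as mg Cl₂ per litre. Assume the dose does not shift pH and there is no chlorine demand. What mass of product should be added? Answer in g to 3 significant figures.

Volume: 700 US gal × 3.785 L/gal = 2,650 L.
[OCl⁻]/[HOCl] = 10^(pH − pKa) = 10^(7.45 − 7.4) = 1.122; fraction as HOCl = 1/(1 + 1.122) = 0.4712.
Free chlorine required for 2.35 ppm HOCl: 2.35 / 0.4712 = 4.987 ppm.
FC to add: 4.987 − 0.6 = 4.387 mg/L as Cl₂.
Cl₂ equivalent: 4.387 mg/L × 2,650 L = 11.62 g.
Product at 61.5% available Cl: 11.62 / 0.615 = 18.9 g.

18.9 g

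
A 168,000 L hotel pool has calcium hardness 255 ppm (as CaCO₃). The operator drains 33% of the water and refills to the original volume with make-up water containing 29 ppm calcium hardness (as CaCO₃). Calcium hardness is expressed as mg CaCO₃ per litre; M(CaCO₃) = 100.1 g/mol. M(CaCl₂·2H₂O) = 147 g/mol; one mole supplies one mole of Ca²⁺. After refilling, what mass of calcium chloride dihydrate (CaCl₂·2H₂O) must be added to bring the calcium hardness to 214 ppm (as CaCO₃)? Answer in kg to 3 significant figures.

After draining 33% and refilling: 255 × 0.67 + 29 × 0.33 = 180.42 ppm.
Deficit to target: 214 − 180.42 = 33.58 mg/L.
As CaCO₃: 33.58 mg/L × 168,000 L = 5641 g; ÷ 100.1 = 56.36 mol Ca²⁺.
Mass: 56.36 × 147 = 8285 g.

8.28 kg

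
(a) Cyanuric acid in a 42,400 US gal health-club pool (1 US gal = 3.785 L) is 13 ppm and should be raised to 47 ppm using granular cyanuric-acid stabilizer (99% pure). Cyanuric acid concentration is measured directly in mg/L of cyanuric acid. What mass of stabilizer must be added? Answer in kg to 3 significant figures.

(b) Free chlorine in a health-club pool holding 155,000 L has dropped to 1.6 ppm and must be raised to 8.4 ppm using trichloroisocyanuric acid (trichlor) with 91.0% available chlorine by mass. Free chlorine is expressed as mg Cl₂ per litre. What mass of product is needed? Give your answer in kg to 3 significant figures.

(a) 5.51 kg; (b) 1.16 kg

(a) Volume: 42,400 US gal × 3.785 L/gal = 160,484 L.
(a) CYA to add: (47 − 13) = 34 mg/L × 160,484 L = 5456 g cyanuric acid.
(a) At 99% purity: 5456 / 0.99 = 5512 g product.

(b) Chlorine deficit: 8.4 − 1.6 = 6.8 ppm = 6.8 mg/L as Cl₂.
(b) Cl₂ equivalent needed: 6.8 mg/L × 155,000 L = 1,054,000 mg = 1054 g.
(b) Product at 91.0% available chlorine: 1054 / 0.91 = 1158 g.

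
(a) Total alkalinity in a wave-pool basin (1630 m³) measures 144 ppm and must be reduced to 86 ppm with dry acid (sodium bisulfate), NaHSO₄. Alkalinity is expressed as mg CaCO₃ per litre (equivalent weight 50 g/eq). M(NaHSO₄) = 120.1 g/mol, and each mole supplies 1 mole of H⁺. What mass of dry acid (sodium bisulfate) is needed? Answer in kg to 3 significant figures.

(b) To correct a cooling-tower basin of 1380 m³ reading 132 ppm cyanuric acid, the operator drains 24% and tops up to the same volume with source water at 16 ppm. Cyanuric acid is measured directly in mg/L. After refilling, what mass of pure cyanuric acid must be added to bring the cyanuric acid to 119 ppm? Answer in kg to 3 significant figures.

(a) Volume: 1630 m³ = 1,630,000 L.
(a) Alkalinity to neutralize: (144 − 86) = 58 mg/L as CaCO₃ × 1,630,000 L = 94,540 g as CaCO₃.
(a) Equivalents of H⁺ required: 94,540 ÷ 50 g/eq = 1891 eq = 1891 mol NaHSO₄.
(a) Mass of NaHSO₄: 1891 × 120.1 = 227,100 g.

(b) Volume: 1380 m³ = 1,380,000 L.
(b) After draining 24% and refilling: 132 × 0.76 + 16 × 0.24 = 104.16 ppm.
(b) Deficit to target: 119 − 104.16 = 14.84 mg/L.
(b) Mass: 14.84 mg/L × 1,380,000 L = 20,480 g cyanuric acid.

(a) 227 kg; (b) 20.5 kg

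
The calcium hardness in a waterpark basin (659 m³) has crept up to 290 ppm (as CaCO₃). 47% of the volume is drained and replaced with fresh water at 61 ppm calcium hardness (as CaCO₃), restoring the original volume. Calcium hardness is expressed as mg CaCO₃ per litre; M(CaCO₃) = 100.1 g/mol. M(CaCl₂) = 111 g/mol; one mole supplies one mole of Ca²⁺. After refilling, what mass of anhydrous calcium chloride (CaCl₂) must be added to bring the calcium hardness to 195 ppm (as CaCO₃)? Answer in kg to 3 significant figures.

9.23 kg

Volume: 659 m³ = 659,000 L.
After draining 47% and refilling: 290 × 0.53 + 61 × 0.47 = 182.37 ppm.
Deficit to target: 195 − 182.37 = 12.63 mg/L.
As CaCO₃: 12.63 mg/L × 659,000 L = 8323 g; ÷ 100.1 = 83.15 mol Ca²⁺.
Mass: 83.15 × 111 = 9229 g.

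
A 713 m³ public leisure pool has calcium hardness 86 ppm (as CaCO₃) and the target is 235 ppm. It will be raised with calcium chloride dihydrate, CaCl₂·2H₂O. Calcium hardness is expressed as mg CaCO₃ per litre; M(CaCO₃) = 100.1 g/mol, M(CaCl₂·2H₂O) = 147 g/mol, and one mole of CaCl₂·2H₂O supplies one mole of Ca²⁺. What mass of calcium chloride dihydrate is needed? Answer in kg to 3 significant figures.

156 kg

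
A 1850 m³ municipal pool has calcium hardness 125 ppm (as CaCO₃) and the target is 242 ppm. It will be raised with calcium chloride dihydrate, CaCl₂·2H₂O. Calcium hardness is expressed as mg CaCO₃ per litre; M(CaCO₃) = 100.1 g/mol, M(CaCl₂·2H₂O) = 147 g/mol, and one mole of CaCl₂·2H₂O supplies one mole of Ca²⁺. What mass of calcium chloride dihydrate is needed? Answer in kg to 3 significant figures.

Volume: 1850 m³ = 1,850,000 L.
Hardness to add: (242 − 125) = 117 mg/L as CaCO₃ × 1,850,000 L = 216,400 g as CaCO₃.
Moles of Ca²⁺ (1 mol Ca²⁺ ≡ 1 mol CaCO₃): 216,400 / 100.1 g/mol = 2162 mol.
Mass of CaCl₂·2H₂O: 2162 × 147 = 317,900 g.

318 kg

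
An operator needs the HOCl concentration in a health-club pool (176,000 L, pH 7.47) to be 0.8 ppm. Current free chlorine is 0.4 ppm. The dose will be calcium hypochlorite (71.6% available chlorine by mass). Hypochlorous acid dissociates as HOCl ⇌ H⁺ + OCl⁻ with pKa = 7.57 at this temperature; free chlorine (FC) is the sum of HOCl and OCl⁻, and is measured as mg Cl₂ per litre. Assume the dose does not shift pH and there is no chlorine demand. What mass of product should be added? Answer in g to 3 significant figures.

255 g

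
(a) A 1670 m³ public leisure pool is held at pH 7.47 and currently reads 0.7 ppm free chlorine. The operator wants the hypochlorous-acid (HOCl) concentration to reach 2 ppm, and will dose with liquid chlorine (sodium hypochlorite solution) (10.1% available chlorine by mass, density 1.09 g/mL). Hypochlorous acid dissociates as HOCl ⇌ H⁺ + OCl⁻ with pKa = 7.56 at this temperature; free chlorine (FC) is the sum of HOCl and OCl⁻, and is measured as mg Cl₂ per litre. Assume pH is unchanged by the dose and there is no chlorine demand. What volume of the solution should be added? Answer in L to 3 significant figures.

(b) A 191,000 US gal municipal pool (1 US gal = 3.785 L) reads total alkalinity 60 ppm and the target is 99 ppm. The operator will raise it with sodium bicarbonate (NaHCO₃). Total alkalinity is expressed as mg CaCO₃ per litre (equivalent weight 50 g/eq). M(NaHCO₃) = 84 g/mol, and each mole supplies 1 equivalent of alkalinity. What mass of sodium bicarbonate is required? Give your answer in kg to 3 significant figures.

(a) 44.4 L; (b) 47.4 kg

(a) Volume: 1670 m³ = 1,670,000 L.
(a) [OCl⁻]/[HOCl] = 10^(pH − pKa) = 10^(7.47 − 7.56) = 0.8128; fraction as HOCl = 1/(1 + 0.8128) = 0.5516.
(a) Free chlorine required for 2 ppm HOCl: 2 / 0.5516 = 3.626 ppm.
(a) FC to add: 3.626 − 0.7 = 2.926 mg/L as Cl₂.
(a) Cl₂ equivalent: 2.926 mg/L × 1,670,000 L = 4886 g.
(a) Product at 10.1% available Cl: 4886 / 0.101 = 48,370 g.
(a) Volume: 48,370 g ÷ 1.09 g/mL = 44,380 mL.

(b) Volume: 191,000 US gal × 3.785 L/gal = 722,935 L.
(b) Alkalinity to add: (99 − 60) = 39 mg/L as CaCO₃ × 722,935 L = 28,190 g as CaCO₃.
(b) Equivalents: 28,190 g ÷ 50 g/eq = 563.9 eq.
(b) NaHCO₃ supplies 1 eq per mole → 563.9 mol.
(b) Mass: 563.9 mol × 84 g/mol = 47,370 g.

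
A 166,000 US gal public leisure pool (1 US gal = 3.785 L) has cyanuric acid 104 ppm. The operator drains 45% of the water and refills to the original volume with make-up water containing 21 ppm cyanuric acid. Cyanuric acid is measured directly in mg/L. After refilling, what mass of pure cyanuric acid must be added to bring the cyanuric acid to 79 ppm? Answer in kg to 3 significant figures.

7.76 kg

Volume: 166,000 US gal × 3.785 L/gal = 628,310 L.
After draining 45% and refilling: 104 × 0.55 + 21 × 0.45 = 66.65 ppm.
Deficit to target: 79 − 66.65 = 12.35 mg/L.
Mass: 12.35 mg/L × 628,310 L = 7760 g cyanuric acid.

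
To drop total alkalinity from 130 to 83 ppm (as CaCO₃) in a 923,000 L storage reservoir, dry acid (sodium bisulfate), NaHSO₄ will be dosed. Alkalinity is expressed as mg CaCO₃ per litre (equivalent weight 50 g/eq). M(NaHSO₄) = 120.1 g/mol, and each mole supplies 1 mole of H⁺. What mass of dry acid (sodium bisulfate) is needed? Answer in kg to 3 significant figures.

104 kg

Alkalinity to neutralize: (130 − 83) = 47 mg/L as CaCO₃ × 923,000 L = 43,380 g as CaCO₃.
Equivalents of H⁺ required: 43,380 ÷ 50 g/eq = 867.6 eq = 867.6 mol NaHSO₄.
Mass of NaHSO₄: 867.6 × 120.1 = 104,200 g.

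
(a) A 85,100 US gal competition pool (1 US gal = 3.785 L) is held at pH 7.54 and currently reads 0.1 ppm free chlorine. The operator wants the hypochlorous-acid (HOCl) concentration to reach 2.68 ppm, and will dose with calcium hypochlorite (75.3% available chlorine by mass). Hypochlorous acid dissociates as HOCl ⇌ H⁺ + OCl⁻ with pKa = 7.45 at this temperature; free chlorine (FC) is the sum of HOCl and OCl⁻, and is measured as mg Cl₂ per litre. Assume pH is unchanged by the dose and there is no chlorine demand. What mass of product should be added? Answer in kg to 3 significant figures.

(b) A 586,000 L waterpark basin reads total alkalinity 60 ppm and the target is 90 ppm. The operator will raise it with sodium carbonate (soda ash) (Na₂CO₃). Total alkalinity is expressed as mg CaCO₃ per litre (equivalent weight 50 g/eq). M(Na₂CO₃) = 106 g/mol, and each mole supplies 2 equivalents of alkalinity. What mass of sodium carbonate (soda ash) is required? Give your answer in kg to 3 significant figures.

(a) 2.51 kg; (b) 18.6 kg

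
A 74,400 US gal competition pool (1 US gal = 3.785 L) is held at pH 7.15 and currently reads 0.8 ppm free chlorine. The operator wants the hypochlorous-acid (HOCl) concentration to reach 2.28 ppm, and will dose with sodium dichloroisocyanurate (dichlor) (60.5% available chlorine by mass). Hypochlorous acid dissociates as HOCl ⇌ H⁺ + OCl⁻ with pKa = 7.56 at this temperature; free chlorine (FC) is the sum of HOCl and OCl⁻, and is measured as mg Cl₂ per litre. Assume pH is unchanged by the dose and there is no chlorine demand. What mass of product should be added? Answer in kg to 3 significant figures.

1.10 kg

Volume: 74,400 US gal × 3.785 L/gal = 281,604 L.
[OCl⁻]/[HOCl] = 10^(pH − pKa) = 10^(7.15 − 7.56) = 0.389; fraction as HOCl = 1/(1 + 0.389) = 0.7199.
Free chlorine required for 2.28 ppm HOCl: 2.28 / 0.7199 = 3.167 ppm.
FC to add: 3.167 − 0.8 = 2.367 mg/L as Cl₂.
Cl₂ equivalent: 2.367 mg/L × 281,604 L = 666.6 g.
Product at 60.5% available Cl: 666.6 / 0.605 = 1102 g.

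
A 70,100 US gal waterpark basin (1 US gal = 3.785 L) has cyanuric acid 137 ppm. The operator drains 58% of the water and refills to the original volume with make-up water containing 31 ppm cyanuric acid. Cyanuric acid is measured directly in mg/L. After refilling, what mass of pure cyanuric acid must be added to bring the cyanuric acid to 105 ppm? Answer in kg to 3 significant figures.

7.82 kg

Volume: 70,100 US gal × 3.785 L/gal = 265,328 L.
After draining 58% and refilling: 137 × 0.42 + 31 × 0.58 = 75.52 ppm.
Deficit to target: 105 − 75.52 = 29.48 mg/L.
Mass: 29.48 mg/L × 265,328 L = 7822 g cyanuric acid.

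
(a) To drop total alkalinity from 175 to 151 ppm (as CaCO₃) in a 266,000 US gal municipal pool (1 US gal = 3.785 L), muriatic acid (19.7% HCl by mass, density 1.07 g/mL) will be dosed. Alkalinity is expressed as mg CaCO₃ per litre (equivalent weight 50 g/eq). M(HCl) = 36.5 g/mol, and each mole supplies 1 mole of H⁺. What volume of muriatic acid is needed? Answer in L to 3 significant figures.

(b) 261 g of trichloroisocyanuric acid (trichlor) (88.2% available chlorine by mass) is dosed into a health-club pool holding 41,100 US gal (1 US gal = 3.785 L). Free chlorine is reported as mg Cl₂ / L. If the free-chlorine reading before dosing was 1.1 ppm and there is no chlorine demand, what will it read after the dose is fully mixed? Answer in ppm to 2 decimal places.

(a) 83.7 L; (b) 2.58 ppm

(a) Volume: 266,000 US gal × 3.785 L/gal = 1,006,810 L.
(a) Alkalinity to neutralize: (175 − 151) = 24 mg/L as CaCO₃ × 1,006,810 L = 24,160 g as CaCO₃.
(a) Equivalents of H⁺ required: 24,160 ÷ 50 g/eq = 483.3 eq = 483.3 mol HCl.
(a) Mass of HCl: 483.3 × 36.5 = 17,640 g.
(a) Mass of 19.7% solution: 17,640 / 0.197 = 89,540 g.
(a) Volume: 89,540 g ÷ 1.07 g/mL = 83,680 mL.

(b) Volume: 41,100 US gal × 3.785 L/gal = 155,564 L.
(b) Available chlorine delivered: 261 g × 0.882 = 230.2 g as Cl₂.
(b) Concentration rise: 230.2 g / 155,564 L = 1.48 mg/L = 1.48 ppm.
(b) Final FC: 1.1 + 1.48 = 2.58 ppm.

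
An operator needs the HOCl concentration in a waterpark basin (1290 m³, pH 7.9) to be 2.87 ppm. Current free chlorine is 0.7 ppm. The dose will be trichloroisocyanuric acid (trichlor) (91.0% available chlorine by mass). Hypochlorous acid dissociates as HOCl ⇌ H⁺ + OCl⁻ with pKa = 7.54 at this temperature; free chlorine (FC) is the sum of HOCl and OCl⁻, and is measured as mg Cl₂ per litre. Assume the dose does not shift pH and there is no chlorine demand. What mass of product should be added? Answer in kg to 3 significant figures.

12.4 kg

Volume: 1290 m³ = 1,290,000 L.
[OCl⁻]/[HOCl] = 10^(pH − pKa) = 10^(7.9 − 7.54) = 2.291; fraction as HOCl = 1/(1 + 2.291) = 0.3039.
Free chlorine required for 2.87 ppm HOCl: 2.87 / 0.3039 = 9.445 ppm.
FC to add: 9.445 − 0.7 = 8.745 mg/L as Cl₂.
Cl₂ equivalent: 8.745 mg/L × 1,290,000 L = 11,280 g.
Product at 91.0% available Cl: 11,280 / 0.91 = 12,400 g.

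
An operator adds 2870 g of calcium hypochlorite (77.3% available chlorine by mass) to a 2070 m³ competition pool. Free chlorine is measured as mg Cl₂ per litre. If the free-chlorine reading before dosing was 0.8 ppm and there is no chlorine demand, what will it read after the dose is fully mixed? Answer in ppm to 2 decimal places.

1.87 ppm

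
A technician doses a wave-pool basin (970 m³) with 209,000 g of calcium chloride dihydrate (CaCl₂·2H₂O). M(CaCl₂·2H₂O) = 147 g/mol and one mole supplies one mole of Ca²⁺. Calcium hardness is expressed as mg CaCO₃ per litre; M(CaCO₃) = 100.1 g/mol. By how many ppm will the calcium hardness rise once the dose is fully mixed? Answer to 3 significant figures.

147 ppm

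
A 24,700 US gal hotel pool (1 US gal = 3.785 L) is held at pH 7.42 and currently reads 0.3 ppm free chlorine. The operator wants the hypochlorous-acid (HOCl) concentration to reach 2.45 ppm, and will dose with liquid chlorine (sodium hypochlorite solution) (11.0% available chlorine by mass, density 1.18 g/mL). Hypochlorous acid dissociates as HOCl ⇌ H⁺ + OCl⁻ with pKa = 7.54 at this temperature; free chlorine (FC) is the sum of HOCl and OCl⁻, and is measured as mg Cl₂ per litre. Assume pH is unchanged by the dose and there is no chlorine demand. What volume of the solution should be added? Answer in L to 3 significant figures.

Volume: 24,700 US gal × 3.785 L/gal = 93,490 L.
[OCl⁻]/[HOCl] = 10^(pH − pKa) = 10^(7.42 − 7.54) = 0.7586; fraction as HOCl = 1/(1 + 0.7586) = 0.5686.
Free chlorine required for 2.45 ppm HOCl: 2.45 / 0.5686 = 4.309 ppm.
FC to add: 4.309 − 0.3 = 4.009 mg/L as Cl₂.
Cl₂ equivalent: 4.009 mg/L × 93,490 L = 374.8 g.
Product at 11.0% available Cl: 374.8 / 0.11 = 3407 g.
Volume: 3407 g ÷ 1.18 g/mL = 2887 mL.

2.89 L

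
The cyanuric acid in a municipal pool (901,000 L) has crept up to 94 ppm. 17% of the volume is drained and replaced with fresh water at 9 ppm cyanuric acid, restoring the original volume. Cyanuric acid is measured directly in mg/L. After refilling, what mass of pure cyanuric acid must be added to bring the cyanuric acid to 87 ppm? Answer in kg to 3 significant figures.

6.71 kg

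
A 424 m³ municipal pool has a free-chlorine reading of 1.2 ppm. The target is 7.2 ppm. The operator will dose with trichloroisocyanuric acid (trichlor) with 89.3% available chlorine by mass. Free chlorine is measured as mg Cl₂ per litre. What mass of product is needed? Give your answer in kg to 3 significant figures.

Volume: 424 m³ = 424,000 L.
Chlorine deficit: 7.2 − 1.2 = 6 ppm = 6 mg/L as Cl₂.
Cl₂ equivalent needed: 6 mg/L × 424,000 L = 2,544,000 mg = 2544 g.
Product at 89.3% available chlorine: 2544 / 0.893 = 2849 g.

2.85 kg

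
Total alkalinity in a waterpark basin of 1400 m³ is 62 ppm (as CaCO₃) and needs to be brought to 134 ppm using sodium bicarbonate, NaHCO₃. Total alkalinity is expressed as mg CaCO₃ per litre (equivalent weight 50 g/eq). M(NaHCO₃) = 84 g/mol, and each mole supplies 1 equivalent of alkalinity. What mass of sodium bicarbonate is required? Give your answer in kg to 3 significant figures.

Volume: 1400 m³ = 1,400,000 L.
Alkalinity to add: (134 − 62) = 72 mg/L as CaCO₃ × 1,400,000 L = 100,800 g as CaCO₃.
Equivalents: 100,800 g ÷ 50 g/eq = 2016 eq.
NaHCO₃ supplies 1 eq per mole → 2016 mol.
Mass: 2016 mol × 84 g/mol = 169,300 g.

169 kg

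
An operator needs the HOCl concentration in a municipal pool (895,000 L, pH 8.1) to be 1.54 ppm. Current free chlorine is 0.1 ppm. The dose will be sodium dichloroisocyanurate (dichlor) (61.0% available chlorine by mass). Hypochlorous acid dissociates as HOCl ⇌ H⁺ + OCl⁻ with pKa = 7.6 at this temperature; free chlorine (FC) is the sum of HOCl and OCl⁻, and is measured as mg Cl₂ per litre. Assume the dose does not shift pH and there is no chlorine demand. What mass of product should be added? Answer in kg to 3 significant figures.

9.26 kg

[OCl⁻]/[HOCl] = 10^(pH − pKa) = 10^(8.1 − 7.6) = 3.162; fraction as HOCl = 1/(1 + 3.162) = 0.2403.
Free chlorine required for 1.54 ppm HOCl: 1.54 / 0.2403 = 6.41 ppm.
FC to add: 6.41 − 0.1 = 6.31 mg/L as Cl₂.
Cl₂ equivalent: 6.31 mg/L × 895,000 L = 5647 g.
Product at 61.0% available Cl: 5647 / 0.61 = 9258 g.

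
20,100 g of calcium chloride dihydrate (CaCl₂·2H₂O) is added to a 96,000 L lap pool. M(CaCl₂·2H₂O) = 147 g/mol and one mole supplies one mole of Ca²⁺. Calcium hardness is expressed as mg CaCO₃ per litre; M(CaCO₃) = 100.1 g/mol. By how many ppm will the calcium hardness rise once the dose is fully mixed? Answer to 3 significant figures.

Moles of Ca²⁺: 20,100 g ÷ 147 g/mol = 136.7 mol.
As CaCO₃: 136.7 mol × 100.1 g/mol = 13,690 g.
Rise: 13,690 g / 96,000 L × 1000 = 142.6 mg/L.

143 ppm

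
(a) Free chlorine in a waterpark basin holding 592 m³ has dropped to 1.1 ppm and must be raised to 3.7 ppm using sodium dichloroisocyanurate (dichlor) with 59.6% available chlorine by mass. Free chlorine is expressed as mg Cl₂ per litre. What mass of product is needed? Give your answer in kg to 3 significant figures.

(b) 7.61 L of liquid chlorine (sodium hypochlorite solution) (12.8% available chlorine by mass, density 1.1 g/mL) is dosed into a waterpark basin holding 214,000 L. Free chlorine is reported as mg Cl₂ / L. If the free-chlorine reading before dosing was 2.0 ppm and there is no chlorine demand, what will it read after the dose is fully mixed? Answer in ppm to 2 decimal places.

(a) 2.58 kg; (b) 7.01 ppm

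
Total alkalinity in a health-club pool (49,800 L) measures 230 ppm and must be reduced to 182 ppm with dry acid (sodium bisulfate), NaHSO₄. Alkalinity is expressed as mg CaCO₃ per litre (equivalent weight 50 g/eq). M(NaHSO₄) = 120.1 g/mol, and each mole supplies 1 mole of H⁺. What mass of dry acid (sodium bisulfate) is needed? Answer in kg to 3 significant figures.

5.74 kg

Alkalinity to neutralize: (230 − 182) = 48 mg/L as CaCO₃ × 49,800 L = 2390 g as CaCO₃.
Equivalents of H⁺ required: 2390 ÷ 50 g/eq = 47.81 eq = 47.81 mol NaHSO₄.
Mass of NaHSO₄: 47.81 × 120.1 = 5742 g.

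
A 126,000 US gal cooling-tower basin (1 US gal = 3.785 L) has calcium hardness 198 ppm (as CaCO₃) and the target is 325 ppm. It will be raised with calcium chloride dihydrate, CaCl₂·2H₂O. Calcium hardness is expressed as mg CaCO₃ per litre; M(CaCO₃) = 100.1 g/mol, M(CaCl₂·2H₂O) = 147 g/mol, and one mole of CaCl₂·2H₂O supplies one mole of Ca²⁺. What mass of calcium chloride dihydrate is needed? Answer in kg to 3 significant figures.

88.9 kg

Volume: 126,000 US gal × 3.785 L/gal = 476,910 L.
Hardness to add: (325 − 198) = 127 mg/L as CaCO₃ × 476,910 L = 60,570 g as CaCO₃.
Moles of Ca²⁺ (1 mol Ca²⁺ ≡ 1 mol CaCO₃): 60,570 / 100.1 g/mol = 605.1 mol.
Mass of CaCl₂·2H₂O: 605.1 × 147 = 88,950 g.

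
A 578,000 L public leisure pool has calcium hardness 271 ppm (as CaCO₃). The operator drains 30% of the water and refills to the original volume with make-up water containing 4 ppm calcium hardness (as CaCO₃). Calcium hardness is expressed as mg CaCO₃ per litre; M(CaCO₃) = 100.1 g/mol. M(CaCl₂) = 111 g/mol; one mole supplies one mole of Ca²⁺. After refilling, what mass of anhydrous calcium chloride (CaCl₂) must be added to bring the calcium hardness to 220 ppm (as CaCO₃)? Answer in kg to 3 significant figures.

18.7 kg

After draining 30% and refilling: 271 × 0.70 + 4 × 0.30 = 190.9 ppm.
Deficit to target: 220 − 190.9 = 29.1 mg/L.
As CaCO₃: 29.1 mg/L × 578,000 L = 16,820 g; ÷ 100.1 = 168 mol Ca²⁺.
Mass: 168 × 111 = 18,650 g.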